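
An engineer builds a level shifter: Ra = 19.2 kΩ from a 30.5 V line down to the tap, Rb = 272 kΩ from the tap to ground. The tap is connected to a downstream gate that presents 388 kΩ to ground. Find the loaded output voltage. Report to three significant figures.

V_out ≈ 27.2 V

The load sits in parallel with Rb: Rb‖R_L = (272 × 388) / (272 + 388) = 159.9 kΩ.
V_out = 30.5 × 159.9 / (19.2 + 159.9) = 30.5 × 159.9/179.1 = 27.2 V.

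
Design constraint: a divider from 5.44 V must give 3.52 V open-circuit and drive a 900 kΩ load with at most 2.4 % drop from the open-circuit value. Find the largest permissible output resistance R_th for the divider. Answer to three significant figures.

Loading drop = R_th/(R_th + R_L) ≤ 0.0240, so R_th ≤ R_L · ε/(1−ε) = 900 kΩ × 0.0240/0.9760 = 22.1 kΩ.
(Any R1, R2 with R2/(R1+R2) = 0.647 and R1‖R2 ≤ 22.1 kΩ will meet the spec.)

R_th ≤ 22.1 kΩ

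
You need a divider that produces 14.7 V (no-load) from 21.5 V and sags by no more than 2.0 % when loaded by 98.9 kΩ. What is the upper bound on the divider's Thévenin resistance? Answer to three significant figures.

R_th ≤ 2.02 kΩ

Loading drop = R_th/(R_th + R_L) ≤ 0.0200, so R_th ≤ R_L · ε/(1−ε) = 98.9 kΩ × 0.0200/0.9800 = 2.02 kΩ.
(Any R1, R2 with R2/(R1+R2) = 0.684 and R1‖R2 ≤ 2.02 kΩ will meet the spec.)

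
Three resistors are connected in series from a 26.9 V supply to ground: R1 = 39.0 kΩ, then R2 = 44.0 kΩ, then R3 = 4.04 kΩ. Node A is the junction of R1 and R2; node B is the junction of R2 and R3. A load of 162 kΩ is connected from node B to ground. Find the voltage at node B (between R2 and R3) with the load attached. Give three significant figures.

At node B, R3 is in parallel with the load: R3‖R_L = 3.942 kΩ.
Below node A the resistance is R2 + (R3‖R_L) = 47.94 kΩ, so V_A = 26.9 × 47.94/86.94 = 14.83 V.
Then V_B = V_A × (R3‖R_L)/(R2 + R3‖R_L) = 14.83 × 3.942/47.94 = 1.22 V.

V ≈ 1.22 V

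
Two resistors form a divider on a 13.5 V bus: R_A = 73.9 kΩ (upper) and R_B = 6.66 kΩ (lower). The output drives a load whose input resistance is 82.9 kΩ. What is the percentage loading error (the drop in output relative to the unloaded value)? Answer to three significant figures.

The divider's output (Thévenin) resistance is R_A‖R_B = 6.109 kΩ.
Fractional drop under load = R_th/(R_th + R_L) = 6.109 / (6.109 + 82.9) = 0.06864.
So the output falls by 6.86 %.

6.86 %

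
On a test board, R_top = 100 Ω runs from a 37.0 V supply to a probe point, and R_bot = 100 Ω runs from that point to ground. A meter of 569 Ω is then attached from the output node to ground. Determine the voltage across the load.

The load sits in parallel with R_bot: R_bot‖R_L = (100 × 569) / (100 + 569) = 85.05 Ω.
V_out = 37.0 × 85.05 / (100 + 85.05) = 37.0 × 85.05/185.1 = 17.0 V.
(Unloaded it would have been 18.5 V.)

V_out ≈ 17.0 V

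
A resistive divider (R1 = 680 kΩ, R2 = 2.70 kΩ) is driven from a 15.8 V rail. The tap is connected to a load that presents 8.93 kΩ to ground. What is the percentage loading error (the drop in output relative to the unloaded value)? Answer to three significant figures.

Unloaded V = 15.8 × 2.70/682.7 = 0.06249 V.
Loaded: R2‖R_L = 2.073 kΩ, giving V = 15.8 × 2.073/682.1 = 0.04802 V.
Drop = (0.06249 − 0.04802) / 0.06249 = 23.1 %.

23.1 %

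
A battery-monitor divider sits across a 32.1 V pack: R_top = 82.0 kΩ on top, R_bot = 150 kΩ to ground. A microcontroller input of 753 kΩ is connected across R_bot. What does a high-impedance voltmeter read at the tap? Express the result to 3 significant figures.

The load sits in parallel with R_bot: R_bot‖R_L = (150 × 753) / (150 + 753) = 125.1 kΩ.
V_out = 32.1 × 125.1 / (82.0 + 125.1) = 32.1 × 125.1/207.1 = 19.4 V.
(Unloaded it would have been 20.8 V.)

V_out ≈ 19.4 V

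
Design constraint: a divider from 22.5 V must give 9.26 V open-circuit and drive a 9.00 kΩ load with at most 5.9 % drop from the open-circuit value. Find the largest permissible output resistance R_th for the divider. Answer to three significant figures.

R_th ≤ 564 Ω

Loading drop = R_th/(R_th + R_L) ≤ 0.0590, so R_th ≤ R_L · ε/(1−ε) = 9.00 kΩ × 0.0590/0.9410 = 564 Ω.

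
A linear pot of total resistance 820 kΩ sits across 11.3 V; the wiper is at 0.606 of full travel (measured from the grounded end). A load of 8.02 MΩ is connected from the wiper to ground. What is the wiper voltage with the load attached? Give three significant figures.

The wiper splits the pot into (1−α)R = 323.1 kΩ above and αR = 496.9 kΩ below.
Lower section ‖ load = 467.9 kΩ.
V_wiper = 11.3 × 467.9/(323.1 + 467.9) = 6.68 V.

V ≈ 6.68 V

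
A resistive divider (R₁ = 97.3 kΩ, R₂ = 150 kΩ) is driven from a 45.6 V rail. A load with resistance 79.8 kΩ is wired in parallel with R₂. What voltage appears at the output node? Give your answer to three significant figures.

The load sits in parallel with R₂: R₂‖R_L = (150 × 79.8) / (150 + 79.8) = 52.09 kΩ.
V_out = 45.6 × 52.09 / (97.3 + 52.09) = 45.6 × 52.09/149.4 = 15.9 V.

V_out ≈ 15.9 V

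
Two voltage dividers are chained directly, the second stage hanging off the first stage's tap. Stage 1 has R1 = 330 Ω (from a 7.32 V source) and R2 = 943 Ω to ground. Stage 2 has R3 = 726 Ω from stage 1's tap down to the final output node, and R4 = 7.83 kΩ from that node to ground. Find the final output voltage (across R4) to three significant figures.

Stage 2 presents R3+R4 = 8556 Ω as a load on stage 1's tap.
Stage 1's lower leg becomes R2‖(R3+R4) = 849.4 Ω, so V_mid = 7.32 × 849.4/1179 = 5.272 V.
Stage 2 is itself unloaded: V_out = V_mid × R4/(R3+R4) = 5.272 × 7830/8556 = 4.82 V.

V_out ≈ 4.82 V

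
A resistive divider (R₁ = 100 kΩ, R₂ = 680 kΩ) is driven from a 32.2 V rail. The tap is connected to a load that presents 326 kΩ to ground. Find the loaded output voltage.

The load sits in parallel with R₂: R₂‖R_L = (680 × 326) / (680 + 326) = 220.4 kΩ.
V_out = 32.2 × 220.4 / (100 + 220.4) = 32.2 × 220.4/320.4 = 22.1 V.
(Unloaded it would have been 28.1 V.)

V_out ≈ 22.1 V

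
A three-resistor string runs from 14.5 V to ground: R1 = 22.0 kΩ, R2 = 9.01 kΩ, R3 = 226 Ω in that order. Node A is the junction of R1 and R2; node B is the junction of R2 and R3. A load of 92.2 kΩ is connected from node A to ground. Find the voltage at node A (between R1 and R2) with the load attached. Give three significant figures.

V ≈ 4.00 V

Below node A the series string R2+R3 = 9236 Ω sits in parallel with the 92200 Ω load: 8395 Ω.
V_A = 14.5 × 8395/(22000 + 8395) = 4.00 V.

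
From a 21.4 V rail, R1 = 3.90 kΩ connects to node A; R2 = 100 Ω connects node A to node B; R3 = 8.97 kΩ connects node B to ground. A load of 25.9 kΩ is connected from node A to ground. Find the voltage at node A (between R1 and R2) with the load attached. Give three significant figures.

Below node A the series string R2+R3 = 9070 Ω sits in parallel with the 25900 Ω load: 6718 Ω.
V_A = 21.4 × 6718/(3900 + 6718) = 13.5 V.

V ≈ 13.5 V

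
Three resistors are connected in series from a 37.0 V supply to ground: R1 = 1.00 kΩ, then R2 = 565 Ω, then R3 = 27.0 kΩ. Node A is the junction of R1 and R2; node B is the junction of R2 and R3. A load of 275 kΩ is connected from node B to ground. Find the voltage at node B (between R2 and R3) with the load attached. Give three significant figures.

At node B, R3 is in parallel with the load: R3‖R_L = 24590 Ω.
Below node A the resistance is R2 + (R3‖R_L) = 25150 Ω, so V_A = 37.0 × 25150/26150 = 35.59 V.
Then V_B = V_A × (R3‖R_L)/(R2 + R3‖R_L) = 35.59 × 24590/25150 = 34.8 V.

V ≈ 34.8 V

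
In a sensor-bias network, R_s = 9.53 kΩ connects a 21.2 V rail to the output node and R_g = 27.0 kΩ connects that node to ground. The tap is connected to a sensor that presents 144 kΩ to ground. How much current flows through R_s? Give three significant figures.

I ≈ 0.657 mA

R_g‖R_L = 22.74 kΩ, so the source sees R_s + R_g‖R_L = 32.27 kΩ.
I = 21.2 V / 32.27 kΩ = 0.657 mA.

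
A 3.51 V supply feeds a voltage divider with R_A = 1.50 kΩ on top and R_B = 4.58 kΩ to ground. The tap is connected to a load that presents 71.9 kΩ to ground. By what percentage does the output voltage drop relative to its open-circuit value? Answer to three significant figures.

The divider's output (Thévenin) resistance is R_A‖R_B = 1.130 kΩ.
Fractional drop under load = R_th/(R_th + R_L) = 1.130 / (1.130 + 71.9) = 0.01547.
So the output falls by 1.55 %.

1.55 %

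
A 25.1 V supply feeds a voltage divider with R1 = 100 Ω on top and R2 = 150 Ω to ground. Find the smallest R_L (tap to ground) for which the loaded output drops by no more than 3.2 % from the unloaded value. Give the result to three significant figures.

Output resistance R_th = R1‖R2 = (100 × 150)/250.0 = 60.00 Ω.
The fractional drop is R_th/(R_th + R_L); requiring this ≤ 0.0320 gives R_L ≥ R_th(1/0.0320 − 1) = 60.00 × 30.25 = 1.81 kΩ.

R_L(min) ≈ 1.81 kΩ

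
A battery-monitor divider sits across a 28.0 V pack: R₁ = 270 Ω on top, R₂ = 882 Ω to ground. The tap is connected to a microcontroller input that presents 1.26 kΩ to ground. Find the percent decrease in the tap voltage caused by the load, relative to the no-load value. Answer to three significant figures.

Unloaded V = 28.0 × 882/1152 = 21.438 V.
Loaded: R₂‖R_L = 518.8 Ω, giving V = 28.0 × 518.8/788.8 = 18.416 V.
Drop = (21.438 − 18.416) / 21.438 = 14.1 %.

14.1 %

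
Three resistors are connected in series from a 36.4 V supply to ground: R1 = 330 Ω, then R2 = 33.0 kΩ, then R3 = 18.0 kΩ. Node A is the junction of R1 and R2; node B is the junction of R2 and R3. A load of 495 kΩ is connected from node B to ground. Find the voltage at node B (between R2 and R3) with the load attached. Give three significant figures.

At node B, R3 is in parallel with the load: R3‖R_L = 17370 Ω.
Below node A the resistance is R2 + (R3‖R_L) = 50370 Ω, so V_A = 36.4 × 50370/50700 = 36.16 V.
Then V_B = V_A × (R3‖R_L)/(R2 + R3‖R_L) = 36.16 × 17370/50370 = 12.5 V.

V ≈ 12.5 V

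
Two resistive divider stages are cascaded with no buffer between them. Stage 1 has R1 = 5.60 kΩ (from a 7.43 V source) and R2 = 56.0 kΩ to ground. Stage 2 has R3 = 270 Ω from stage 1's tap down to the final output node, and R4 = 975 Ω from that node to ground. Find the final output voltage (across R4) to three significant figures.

V_out ≈ 1.04 V

Stage 2 presents R3+R4 = 1245 Ω as a load on stage 1's tap.
Stage 1's lower leg becomes R2‖(R3+R4) = 1218 Ω, so V_mid = 7.43 × 1218/6818 = 1.327 V.
Stage 2 is itself unloaded: V_out = V_mid × R4/(R3+R4) = 1.327 × 975/1245 = 1.04 V.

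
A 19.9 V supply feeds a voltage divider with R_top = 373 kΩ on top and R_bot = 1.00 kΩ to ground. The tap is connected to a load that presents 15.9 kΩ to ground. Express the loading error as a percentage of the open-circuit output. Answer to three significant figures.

5.90 %

The divider's output (Thévenin) resistance is R_top‖R_bot = 0.9973 kΩ.
Fractional drop under load = R_th/(R_th + R_L) = 0.9973 / (0.9973 + 15.9) = 0.05902.
So the output falls by 5.90 %.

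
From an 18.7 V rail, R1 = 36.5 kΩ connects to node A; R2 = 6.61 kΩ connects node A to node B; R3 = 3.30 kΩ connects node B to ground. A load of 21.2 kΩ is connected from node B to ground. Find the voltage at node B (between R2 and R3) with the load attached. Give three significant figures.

V ≈ 1.16 V

At node B, R3 is in parallel with the load: R3‖R_L = 2.856 kΩ.
Below node A the resistance is R2 + (R3‖R_L) = 9.466 kΩ, so V_A = 18.7 × 9.466/45.97 = 3.851 V.
Then V_B = V_A × (R3‖R_L)/(R2 + R3‖R_L) = 3.851 × 2.856/9.466 = 1.16 V.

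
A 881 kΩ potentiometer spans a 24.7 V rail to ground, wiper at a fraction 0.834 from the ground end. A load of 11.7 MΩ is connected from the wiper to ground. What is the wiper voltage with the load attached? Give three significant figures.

The wiper splits the pot into (1−α)R = 146.2 kΩ above and αR = 734.8 kΩ below.
Lower section ‖ load = 691.3 kΩ.
V_wiper = 24.7 × 691.3/(146.2 + 691.3) = 20.4 V.

V ≈ 20.4 V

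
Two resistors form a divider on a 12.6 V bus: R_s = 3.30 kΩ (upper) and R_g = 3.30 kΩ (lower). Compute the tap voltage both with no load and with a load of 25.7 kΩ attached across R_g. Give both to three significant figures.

Unloaded: 6.30 V; loaded: 5.92 V

Open-circuit: V = 12.6 × 3.30/(3.30 + 3.30) = 6.30 V.
With the load, R_g becomes R_g‖R_L = 2.924 kΩ, so V = 12.6 × 2.924/6.224 = 5.92 V.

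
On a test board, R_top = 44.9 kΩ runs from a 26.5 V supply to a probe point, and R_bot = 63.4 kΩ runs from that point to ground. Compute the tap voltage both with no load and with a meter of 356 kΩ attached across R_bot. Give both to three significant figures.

Open-circuit: V = 26.5 × 63.4/(44.9 + 63.4) = 15.5 V.
With the load, R_bot becomes R_bot‖R_L = 53.82 kΩ, so V = 26.5 × 53.82/98.72 = 14.4 V.

Unloaded: 15.5 V; loaded: 14.4 V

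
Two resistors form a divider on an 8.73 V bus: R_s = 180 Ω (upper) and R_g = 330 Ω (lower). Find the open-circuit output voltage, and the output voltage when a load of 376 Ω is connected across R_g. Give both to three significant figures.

Unloaded: 5.65 V; loaded: 4.31 V

Open-circuit: V = 8.73 × 330/(180 + 330) = 5.65 V.
With the load, R_g becomes R_g‖R_L = 175.8 Ω, so V = 8.73 × 175.8/355.8 = 4.31 V.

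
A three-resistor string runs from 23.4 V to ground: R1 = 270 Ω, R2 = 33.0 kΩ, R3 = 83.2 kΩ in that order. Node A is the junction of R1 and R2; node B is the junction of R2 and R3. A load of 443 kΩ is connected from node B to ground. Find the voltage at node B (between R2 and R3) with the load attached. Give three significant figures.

At node B, R3 is in parallel with the load: R3‖R_L = 70040 Ω.
Below node A the resistance is R2 + (R3‖R_L) = 103000 Ω, so V_A = 23.4 × 103000/103300 = 23.34 V.
Then V_B = V_A × (R3‖R_L)/(R2 + R3‖R_L) = 23.34 × 70040/103000 = 15.9 V.

V ≈ 15.9 V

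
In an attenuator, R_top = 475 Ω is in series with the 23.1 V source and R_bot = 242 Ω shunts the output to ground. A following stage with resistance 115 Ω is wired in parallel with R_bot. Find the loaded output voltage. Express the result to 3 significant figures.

The load sits in parallel with R_bot: R_bot‖R_L = (242 × 115) / (242 + 115) = 77.96 Ω.
V_out = 23.1 × 77.96 / (475 + 77.96) = 23.1 × 77.96/553.0 = 3.26 V.
(Unloaded it would have been 7.80 V.)

V_out ≈ 3.26 V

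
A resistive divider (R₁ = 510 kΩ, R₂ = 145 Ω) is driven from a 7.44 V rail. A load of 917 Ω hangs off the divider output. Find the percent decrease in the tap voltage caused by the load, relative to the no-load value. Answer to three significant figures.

13.7 %

Unloaded V = 7.44 × 145/510100 = 0.0021147 V.
Loaded: R₂‖R_L = 125.2 Ω, giving V = 7.44 × 125.2/510100 = 0.0018260 V.
Drop = (0.0021147 − 0.0018260) / 0.0021147 = 13.7 %.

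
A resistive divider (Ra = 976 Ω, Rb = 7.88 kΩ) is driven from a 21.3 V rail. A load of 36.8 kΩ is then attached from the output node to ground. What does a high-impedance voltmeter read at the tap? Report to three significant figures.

The load sits in parallel with Rb: Rb‖R_L = (7880 × 36800) / (7880 + 36800) = 6490 Ω.
V_out = 21.3 × 6490 / (976 + 6490) = 21.3 × 6490/7466 = 18.5 V.

V_out ≈ 18.5 V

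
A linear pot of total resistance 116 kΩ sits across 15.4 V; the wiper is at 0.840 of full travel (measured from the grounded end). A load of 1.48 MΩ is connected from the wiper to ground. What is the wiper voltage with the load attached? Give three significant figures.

The wiper splits the pot into (1−α)R = 18.56 kΩ above and αR = 97.44 kΩ below.
Lower section ‖ load = 91.42 kΩ.
V_wiper = 15.4 × 91.42/(18.56 + 91.42) = 12.8 V.

V ≈ 12.8 V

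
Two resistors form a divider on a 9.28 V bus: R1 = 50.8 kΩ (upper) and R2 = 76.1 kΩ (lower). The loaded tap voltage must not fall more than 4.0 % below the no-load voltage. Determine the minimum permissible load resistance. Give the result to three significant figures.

R_L(min) ≈ 731 kΩ

Output resistance R_th = R1‖R2 = (50.8 × 76.1)/126.9 = 30.46 kΩ.
The fractional drop is R_th/(R_th + R_L); requiring this ≤ 0.0400 gives R_L ≥ R_th(1/0.0400 − 1) = 30.46 × 24.00 = 731 kΩ.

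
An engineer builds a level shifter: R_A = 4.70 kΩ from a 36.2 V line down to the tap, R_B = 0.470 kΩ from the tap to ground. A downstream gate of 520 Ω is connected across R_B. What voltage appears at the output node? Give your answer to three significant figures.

V_out ≈ 1.81 V

The load sits in parallel with R_B: R_B‖R_L = (470 × 520) / (470 + 520) = 246.9 Ω.
V_out = 36.2 × 246.9 / (4700 + 246.9) = 36.2 × 246.9/4947 = 1.81 V.
(Unloaded it would have been 3.29 V.)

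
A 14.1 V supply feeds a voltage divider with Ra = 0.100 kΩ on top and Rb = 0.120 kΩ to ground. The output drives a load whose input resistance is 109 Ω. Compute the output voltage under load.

The load sits in parallel with Rb: Rb‖R_L = (120 × 109) / (120 + 109) = 57.12 Ω.
V_out = 14.1 × 57.12 / (100 + 57.12) = 14.1 × 57.12/157.1 = 5.13 V.

V_out ≈ 5.13 V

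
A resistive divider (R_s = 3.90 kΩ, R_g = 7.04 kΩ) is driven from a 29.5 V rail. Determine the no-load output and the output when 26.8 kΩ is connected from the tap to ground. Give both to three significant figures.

Unloaded: 19.0 V; loaded: 17.4 V

Open-circuit: V = 29.5 × 7.04/(3.90 + 7.04) = 19.0 V.
With the load, R_g becomes R_g‖R_L = 5.575 kΩ, so V = 29.5 × 5.575/9.475 = 17.4 V.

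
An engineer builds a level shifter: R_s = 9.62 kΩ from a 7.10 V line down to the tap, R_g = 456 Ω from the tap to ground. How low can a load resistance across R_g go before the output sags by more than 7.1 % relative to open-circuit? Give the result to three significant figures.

Output resistance R_th = R_s‖R_g = (9620 × 456)/10080 = 435.4 Ω.
The fractional drop is R_th/(R_th + R_L); requiring this ≤ 0.0710 gives R_L ≥ R_th(1/0.0710 − 1) = 435.4 × 13.08 = 5.70 kΩ.

R_L(min) ≈ 5.70 kΩ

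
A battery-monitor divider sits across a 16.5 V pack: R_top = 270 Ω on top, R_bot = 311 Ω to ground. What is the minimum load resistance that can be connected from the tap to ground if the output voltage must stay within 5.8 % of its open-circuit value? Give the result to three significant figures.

R_L(min) ≈ 2.35 kΩ

Output resistance R_th = R_top‖R_bot = (270 × 311)/581.0 = 144.5 Ω.
The fractional drop is R_th/(R_th + R_L); requiring this ≤ 0.0580 gives R_L ≥ R_th(1/0.0580 − 1) = 144.5 × 16.24 = 2.35 kΩ.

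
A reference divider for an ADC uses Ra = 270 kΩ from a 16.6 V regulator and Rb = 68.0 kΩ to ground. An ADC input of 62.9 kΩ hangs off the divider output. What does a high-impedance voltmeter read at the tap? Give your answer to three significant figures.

The load sits in parallel with Rb: Rb‖R_L = (68.0 × 62.9) / (68.0 + 62.9) = 32.68 kΩ.
V_out = 16.6 × 32.68 / (270 + 32.68) = 16.6 × 32.68/302.7 = 1.79 V.

V_out ≈ 1.79 V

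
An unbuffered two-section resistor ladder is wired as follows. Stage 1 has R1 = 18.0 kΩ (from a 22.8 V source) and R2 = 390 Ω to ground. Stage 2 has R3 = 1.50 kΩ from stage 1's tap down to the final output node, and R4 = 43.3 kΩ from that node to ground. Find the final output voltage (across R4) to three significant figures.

V_out ≈ 0.463 V

Stage 2 presents R3+R4 = 44800 Ω as a load on stage 1's tap.
Stage 1's lower leg becomes R2‖(R3+R4) = 386.6 Ω, so V_mid = 22.8 × 386.6/18390 = 0.4794 V.
Stage 2 is itself unloaded: V_out = V_mid × R4/(R3+R4) = 0.4794 × 43300/44800 = 0.463 V.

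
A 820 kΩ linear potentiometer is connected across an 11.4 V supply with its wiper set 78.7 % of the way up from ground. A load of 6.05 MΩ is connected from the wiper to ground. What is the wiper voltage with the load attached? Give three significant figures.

V ≈ 8.77 V

The wiper splits the pot into (1−α)R = 174.7 kΩ above and αR = 645.3 kΩ below.
Lower section ‖ load = 583.1 kΩ.
V_wiper = 11.4 × 583.1/(174.7 + 583.1) = 8.77 V.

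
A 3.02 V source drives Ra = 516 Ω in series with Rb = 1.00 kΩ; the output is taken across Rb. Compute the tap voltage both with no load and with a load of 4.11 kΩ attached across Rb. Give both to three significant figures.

Open-circuit: V = 3.02 × 1000/(516 + 1000) = 1.99 V.
With the load, Rb becomes Rb‖R_L = 804.3 Ω, so V = 3.02 × 804.3/1320 = 1.84 V.

Unloaded: 1.99 V; loaded: 1.84 V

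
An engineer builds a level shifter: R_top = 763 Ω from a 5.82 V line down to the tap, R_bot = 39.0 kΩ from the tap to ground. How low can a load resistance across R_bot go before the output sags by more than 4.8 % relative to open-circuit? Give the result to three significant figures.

R_L(min) ≈ 14.8 kΩ

Output resistance R_th = R_top‖R_bot = (763 × 39000)/39760 = 748.4 Ω.
The fractional drop is R_th/(R_th + R_L); requiring this ≤ 0.0480 gives R_L ≥ R_th(1/0.0480 − 1) = 748.4 × 19.83 = 14.8 kΩ.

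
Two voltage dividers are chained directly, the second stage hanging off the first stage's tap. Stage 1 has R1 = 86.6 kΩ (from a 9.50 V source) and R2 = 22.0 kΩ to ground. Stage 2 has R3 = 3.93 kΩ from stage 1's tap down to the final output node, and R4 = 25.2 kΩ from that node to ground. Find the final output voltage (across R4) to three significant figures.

Stage 2 presents R3+R4 = 29.13 kΩ as a load on stage 1's tap.
Stage 1's lower leg becomes R2‖(R3+R4) = 12.53 kΩ, so V_mid = 9.50 × 12.53/99.13 = 1.201 V.
Stage 2 is itself unloaded: V_out = V_mid × R4/(R3+R4) = 1.201 × 25.2/29.13 = 1.04 V.

V_out ≈ 1.04 V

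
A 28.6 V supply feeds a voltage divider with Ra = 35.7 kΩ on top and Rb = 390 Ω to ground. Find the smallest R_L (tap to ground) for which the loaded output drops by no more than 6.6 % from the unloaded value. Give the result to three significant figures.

R_L(min) ≈ 5.46 kΩ

Output resistance R_th = Ra‖Rb = (35700 × 390)/36090 = 385.8 Ω.
The fractional drop is R_th/(R_th + R_L); requiring this ≤ 0.0660 gives R_L ≥ R_th(1/0.0660 − 1) = 385.8 × 14.15 = 5.46 kΩ.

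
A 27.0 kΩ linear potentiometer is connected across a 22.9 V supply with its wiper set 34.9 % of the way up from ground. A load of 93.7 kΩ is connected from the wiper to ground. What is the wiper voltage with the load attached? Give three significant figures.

V ≈ 7.50 V

The wiper splits the pot into (1−α)R = 17.58 kΩ above and αR = 9.423 kΩ below.
Lower section ‖ load = 8.562 kΩ.
V_wiper = 22.9 × 8.562/(17.58 + 8.562) = 7.50 V.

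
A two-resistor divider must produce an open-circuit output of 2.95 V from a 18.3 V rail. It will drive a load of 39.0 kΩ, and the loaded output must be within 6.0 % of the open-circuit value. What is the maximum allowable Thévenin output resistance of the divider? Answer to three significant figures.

Loading drop = R_th/(R_th + R_L) ≤ 0.0600, so R_th ≤ R_L · ε/(1−ε) = 39.0 kΩ × 0.0600/0.9400 = 2.49 kΩ.

R_th ≤ 2.49 kΩ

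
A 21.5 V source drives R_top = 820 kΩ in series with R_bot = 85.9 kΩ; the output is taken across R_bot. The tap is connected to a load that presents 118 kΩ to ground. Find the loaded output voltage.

V_out ≈ 1.23 V

The load sits in parallel with R_bot: R_bot‖R_L = (85.9 × 118) / (85.9 + 118) = 49.71 kΩ.
V_out = 21.5 × 49.71 / (820 + 49.71) = 21.5 × 49.71/869.7 = 1.23 V.
(Unloaded it would have been 2.04 V.)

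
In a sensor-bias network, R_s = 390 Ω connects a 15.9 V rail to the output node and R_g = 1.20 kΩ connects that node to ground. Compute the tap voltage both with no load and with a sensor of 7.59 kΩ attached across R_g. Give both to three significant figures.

Open-circuit: V = 15.9 × 1200/(390 + 1200) = 12.0 V.
With the load, R_g becomes R_g‖R_L = 1036 Ω, so V = 15.9 × 1036/1426 = 11.6 V.

Unloaded: 12.0 V; loaded: 11.6 V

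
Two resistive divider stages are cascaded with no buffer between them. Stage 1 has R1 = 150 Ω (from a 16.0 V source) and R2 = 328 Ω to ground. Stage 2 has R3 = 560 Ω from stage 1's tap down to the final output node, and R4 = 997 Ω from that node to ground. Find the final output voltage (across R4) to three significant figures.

Stage 2 presents R3+R4 = 1557 Ω as a load on stage 1's tap.
Stage 1's lower leg becomes R2‖(R3+R4) = 270.9 Ω, so V_mid = 16.0 × 270.9/420.9 = 10.30 V.
Stage 2 is itself unloaded: V_out = V_mid × R4/(R3+R4) = 10.30 × 997/1557 = 6.59 V.

V_out ≈ 6.59 V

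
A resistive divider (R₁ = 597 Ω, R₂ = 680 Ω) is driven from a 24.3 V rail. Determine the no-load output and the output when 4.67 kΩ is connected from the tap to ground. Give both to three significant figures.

Unloaded: 12.9 V; loaded: 12.1 V

Open-circuit: V = 24.3 × 680/(597 + 680) = 12.9 V.
With the load, R₂ becomes R₂‖R_L = 593.6 Ω, so V = 24.3 × 593.6/1191 = 12.1 V.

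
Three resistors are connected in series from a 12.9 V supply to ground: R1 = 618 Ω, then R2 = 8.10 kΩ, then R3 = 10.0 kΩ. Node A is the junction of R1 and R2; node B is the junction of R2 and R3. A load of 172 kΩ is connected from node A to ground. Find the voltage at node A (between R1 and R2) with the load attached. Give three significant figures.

Below node A the series string R2+R3 = 18100 Ω sits in parallel with the 172000 Ω load: 16380 Ω.
V_A = 12.9 × 16380/(618 + 16380) = 12.4 V.

V ≈ 12.4 V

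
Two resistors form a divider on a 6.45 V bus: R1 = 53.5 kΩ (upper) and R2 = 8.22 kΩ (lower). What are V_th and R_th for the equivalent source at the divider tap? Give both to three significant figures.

V_th is the open-circuit tap voltage: 6.45 × 8.22/(53.5 + 8.22) = 0.859 V.
With the supply zeroed, R1 and R2 appear in parallel from the tap: R_th = R1‖R2 = (53.5 × 8.22)/61.72 = 7.13 kΩ.

V_th = 0.859 V, R_th = 7.13 kΩ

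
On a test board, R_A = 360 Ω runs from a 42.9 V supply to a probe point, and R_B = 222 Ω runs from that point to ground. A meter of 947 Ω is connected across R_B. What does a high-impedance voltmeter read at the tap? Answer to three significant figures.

The load sits in parallel with R_B: R_B‖R_L = (222 × 947) / (222 + 947) = 179.8 Ω.
V_out = 42.9 × 179.8 / (360 + 179.8) = 42.9 × 179.8/539.8 = 14.3 V.

V_out ≈ 14.3 V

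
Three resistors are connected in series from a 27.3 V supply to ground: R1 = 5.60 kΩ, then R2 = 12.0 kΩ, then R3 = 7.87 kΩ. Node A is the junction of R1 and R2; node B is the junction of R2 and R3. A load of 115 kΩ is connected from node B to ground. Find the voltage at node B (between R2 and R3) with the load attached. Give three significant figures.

At node B, R3 is in parallel with the load: R3‖R_L = 7.366 kΩ.
Below node A the resistance is R2 + (R3‖R_L) = 19.37 kΩ, so V_A = 27.3 × 19.37/24.97 = 21.18 V.
Then V_B = V_A × (R3‖R_L)/(R2 + R3‖R_L) = 21.18 × 7.366/19.37 = 8.05 V.

V ≈ 8.05 V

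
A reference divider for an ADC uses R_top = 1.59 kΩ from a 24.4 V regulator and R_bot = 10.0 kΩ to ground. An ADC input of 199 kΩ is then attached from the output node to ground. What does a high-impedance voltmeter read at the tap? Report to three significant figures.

The load sits in parallel with R_bot: R_bot‖R_L = (10.0 × 199) / (10.0 + 199) = 9.522 kΩ.
V_out = 24.4 × 9.522 / (1.59 + 9.522) = 24.4 × 9.522/11.11 = 20.9 V.

V_out ≈ 20.9 V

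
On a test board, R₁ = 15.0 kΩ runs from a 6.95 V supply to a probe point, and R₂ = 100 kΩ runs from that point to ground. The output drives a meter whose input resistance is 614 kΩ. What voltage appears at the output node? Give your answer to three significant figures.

V_out ≈ 5.92 V

The load sits in parallel with R₂: R₂‖R_L = (100 × 614) / (100 + 614) = 85.99 kΩ.
V_out = 6.95 × 85.99 / (15.0 + 85.99) = 6.95 × 85.99/101.0 = 5.92 V.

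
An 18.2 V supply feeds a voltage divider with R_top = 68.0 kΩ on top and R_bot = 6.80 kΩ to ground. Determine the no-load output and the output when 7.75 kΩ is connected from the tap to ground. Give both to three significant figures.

Open-circuit: V = 18.2 × 6.80/(68.0 + 6.80) = 1.65 V.
With the load, R_bot becomes R_bot‖R_L = 3.622 kΩ, so V = 18.2 × 3.622/71.62 = 0.920 V.

Unloaded: 1.65 V; loaded: 0.920 V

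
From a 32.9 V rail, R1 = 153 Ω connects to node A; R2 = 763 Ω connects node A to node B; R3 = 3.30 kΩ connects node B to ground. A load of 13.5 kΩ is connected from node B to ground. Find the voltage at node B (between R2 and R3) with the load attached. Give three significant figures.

At node B, R3 is in parallel with the load: R3‖R_L = 2652 Ω.
Below node A the resistance is R2 + (R3‖R_L) = 3415 Ω, so V_A = 32.9 × 3415/3568 = 31.49 V.
Then V_B = V_A × (R3‖R_L)/(R2 + R3‖R_L) = 31.49 × 2652/3415 = 24.5 V.

V ≈ 24.5 V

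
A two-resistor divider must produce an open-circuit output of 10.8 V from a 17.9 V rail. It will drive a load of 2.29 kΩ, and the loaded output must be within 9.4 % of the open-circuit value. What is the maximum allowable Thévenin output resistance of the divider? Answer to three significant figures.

Loading drop = R_th/(R_th + R_L) ≤ 0.0940, so R_th ≤ R_L · ε/(1−ε) = 2.29 kΩ × 0.0940/0.9060 = 238 Ω.
(Any R1, R2 with R2/(R1+R2) = 0.603 and R1‖R2 ≤ 238 Ω will meet the spec.)

R_th ≤ 238 Ω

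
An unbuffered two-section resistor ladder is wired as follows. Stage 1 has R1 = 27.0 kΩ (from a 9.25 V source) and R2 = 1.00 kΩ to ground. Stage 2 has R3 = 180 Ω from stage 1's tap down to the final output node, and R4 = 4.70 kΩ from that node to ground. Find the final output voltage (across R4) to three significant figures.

Stage 2 presents R3+R4 = 4880 Ω as a load on stage 1's tap.
Stage 1's lower leg becomes R2‖(R3+R4) = 829.9 Ω, so V_mid = 9.25 × 829.9/27830 = 0.2758 V.
Stage 2 is itself unloaded: V_out = V_mid × R4/(R3+R4) = 0.2758 × 4700/4880 = 0.266 V.

V_out ≈ 0.266 V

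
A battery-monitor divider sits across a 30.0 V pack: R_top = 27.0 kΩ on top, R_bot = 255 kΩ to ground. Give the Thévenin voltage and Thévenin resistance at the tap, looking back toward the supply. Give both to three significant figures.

V_th = 27.1 V, R_th = 24.4 kΩ

V_th is the open-circuit tap voltage: 30.0 × 255/(27.0 + 255) = 27.1 V.
With the supply zeroed, R_top and R_bot appear in parallel from the tap: R_th = R_top‖R_bot = (27.0 × 255)/282.0 = 24.4 kΩ.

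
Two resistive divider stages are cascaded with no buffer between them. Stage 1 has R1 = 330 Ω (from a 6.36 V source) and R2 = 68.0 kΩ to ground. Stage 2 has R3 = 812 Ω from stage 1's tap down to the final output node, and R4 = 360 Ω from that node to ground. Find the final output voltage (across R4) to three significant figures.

V_out ≈ 1.52 V

Stage 2 presents R3+R4 = 1172 Ω as a load on stage 1's tap.
Stage 1's lower leg becomes R2‖(R3+R4) = 1152 Ω, so V_mid = 6.36 × 1152/1482 = 4.944 V.
Stage 2 is itself unloaded: V_out = V_mid × R4/(R3+R4) = 4.944 × 360/1172 = 1.52 V.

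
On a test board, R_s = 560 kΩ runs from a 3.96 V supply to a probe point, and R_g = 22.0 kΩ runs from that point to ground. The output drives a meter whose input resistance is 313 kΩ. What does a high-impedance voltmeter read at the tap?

The load sits in parallel with R_g: R_g‖R_L = (22.0 × 313) / (22.0 + 313) = 20.56 kΩ.
V_out = 3.96 × 20.56 / (560 + 20.56) = 3.96 × 20.56/580.6 = 0.140 V.

V_out ≈ 0.140 V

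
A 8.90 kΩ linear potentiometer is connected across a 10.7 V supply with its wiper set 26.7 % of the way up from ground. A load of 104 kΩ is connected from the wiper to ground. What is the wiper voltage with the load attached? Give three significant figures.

The wiper splits the pot into (1−α)R = 6.524 kΩ above and αR = 2.376 kΩ below.
Lower section ‖ load = 2.323 kΩ.
V_wiper = 10.7 × 2.323/(6.524 + 2.323) = 2.81 V.

V ≈ 2.81 V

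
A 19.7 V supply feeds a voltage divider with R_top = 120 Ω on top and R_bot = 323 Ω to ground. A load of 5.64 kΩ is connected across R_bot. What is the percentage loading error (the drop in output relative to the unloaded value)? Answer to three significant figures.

The divider's output (Thévenin) resistance is R_top‖R_bot = 87.49 Ω.
Fractional drop under load = R_th/(R_th + R_L) = 87.49 / (87.49 + 5640) = 0.01528.
So the output falls by 1.53 %.

1.53 %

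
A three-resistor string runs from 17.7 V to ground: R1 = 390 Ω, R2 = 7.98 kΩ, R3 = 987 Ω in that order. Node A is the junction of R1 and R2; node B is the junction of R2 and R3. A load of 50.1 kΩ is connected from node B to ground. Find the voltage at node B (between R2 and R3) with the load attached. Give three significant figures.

At node B, R3 is in parallel with the load: R3‖R_L = 967.9 Ω.
Below node A the resistance is R2 + (R3‖R_L) = 8948 Ω, so V_A = 17.7 × 8948/9338 = 16.96 V.
Then V_B = V_A × (R3‖R_L)/(R2 + R3‖R_L) = 16.96 × 967.9/8948 = 1.83 V.

V ≈ 1.83 V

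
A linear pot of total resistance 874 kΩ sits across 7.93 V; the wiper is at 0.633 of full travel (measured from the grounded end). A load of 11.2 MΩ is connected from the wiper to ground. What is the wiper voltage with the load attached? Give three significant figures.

V ≈ 4.93 V

The wiper splits the pot into (1−α)R = 320.8 kΩ above and αR = 553.2 kΩ below.
Lower section ‖ load = 527.2 kΩ.
V_wiper = 7.93 × 527.2/(320.8 + 527.2) = 4.93 V.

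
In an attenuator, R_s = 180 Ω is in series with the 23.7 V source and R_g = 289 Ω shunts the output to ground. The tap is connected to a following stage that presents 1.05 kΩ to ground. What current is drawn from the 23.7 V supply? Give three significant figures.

R_g‖R_L = 226.6 Ω, so the source sees R_s + R_g‖R_L = 406.6 Ω.
I = 23.7 V / 406.6 Ω = 58.3 mA.

I ≈ 58.3 mA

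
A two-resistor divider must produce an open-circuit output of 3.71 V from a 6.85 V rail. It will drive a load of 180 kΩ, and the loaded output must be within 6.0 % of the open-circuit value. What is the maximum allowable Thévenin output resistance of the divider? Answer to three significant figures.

R_th ≤ 11.5 kΩ

Loading drop = R_th/(R_th + R_L) ≤ 0.0600, so R_th ≤ R_L · ε/(1−ε) = 180 kΩ × 0.0600/0.9400 = 11.5 kΩ.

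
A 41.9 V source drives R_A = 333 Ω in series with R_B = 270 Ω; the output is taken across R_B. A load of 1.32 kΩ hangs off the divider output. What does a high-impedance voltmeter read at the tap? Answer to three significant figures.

V_out ≈ 16.9 V

The load sits in parallel with R_B: R_B‖R_L = (270 × 1320) / (270 + 1320) = 224.2 Ω.
V_out = 41.9 × 224.2 / (333 + 224.2) = 41.9 × 224.2/557.2 = 16.9 V.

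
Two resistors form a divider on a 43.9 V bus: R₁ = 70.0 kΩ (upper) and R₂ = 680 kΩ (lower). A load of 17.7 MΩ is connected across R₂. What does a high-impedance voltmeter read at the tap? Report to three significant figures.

The load sits in parallel with R₂: R₂‖R_L = (680 × 17700) / (680 + 17700) = 654.8 kΩ.
V_out = 43.9 × 654.8 / (70.0 + 654.8) = 43.9 × 654.8/724.8 = 39.7 V.

V_out ≈ 39.7 V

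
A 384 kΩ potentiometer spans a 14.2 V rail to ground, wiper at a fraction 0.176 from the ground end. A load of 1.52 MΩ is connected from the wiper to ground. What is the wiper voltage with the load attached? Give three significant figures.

The wiper splits the pot into (1−α)R = 316.4 kΩ above and αR = 67.58 kΩ below.
Lower section ‖ load = 64.71 kΩ.
V_wiper = 14.2 × 64.71/(316.4 + 64.71) = 2.41 V.

V ≈ 2.41 V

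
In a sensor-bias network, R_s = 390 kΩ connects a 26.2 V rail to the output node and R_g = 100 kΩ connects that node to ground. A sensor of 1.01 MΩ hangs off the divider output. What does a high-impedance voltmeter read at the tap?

The load sits in parallel with R_g: R_g‖R_L = (100 × 1010) / (100 + 1010) = 90.99 kΩ.
V_out = 26.2 × 90.99 / (390 + 90.99) = 26.2 × 90.99/481.0 = 4.96 V.

V_out ≈ 4.96 V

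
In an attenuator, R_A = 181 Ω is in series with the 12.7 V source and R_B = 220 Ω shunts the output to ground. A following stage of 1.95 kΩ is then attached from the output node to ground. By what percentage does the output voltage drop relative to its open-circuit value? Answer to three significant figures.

The divider's output (Thévenin) resistance is R_A‖R_B = 99.30 Ω.
Fractional drop under load = R_th/(R_th + R_L) = 99.30 / (99.30 + 1950) = 0.04846.
So the output falls by 4.85 %.

4.85 %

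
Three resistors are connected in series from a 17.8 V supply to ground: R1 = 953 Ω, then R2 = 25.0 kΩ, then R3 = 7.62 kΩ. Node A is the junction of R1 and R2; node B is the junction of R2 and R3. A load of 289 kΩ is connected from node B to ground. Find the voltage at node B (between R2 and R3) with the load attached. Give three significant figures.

At node B, R3 is in parallel with the load: R3‖R_L = 7424 Ω.
Below node A the resistance is R2 + (R3‖R_L) = 32420 Ω, so V_A = 17.8 × 32420/33380 = 17.29 V.
Then V_B = V_A × (R3‖R_L)/(R2 + R3‖R_L) = 17.29 × 7424/32420 = 3.96 V.

V ≈ 3.96 V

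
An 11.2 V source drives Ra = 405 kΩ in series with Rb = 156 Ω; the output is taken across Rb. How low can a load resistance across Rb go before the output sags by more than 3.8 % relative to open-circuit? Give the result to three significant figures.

Output resistance R_th = Ra‖Rb = (405000 × 156)/405200 = 155.9 Ω.
The fractional drop is R_th/(R_th + R_L); requiring this ≤ 0.0380 gives R_L ≥ R_th(1/0.0380 − 1) = 155.9 × 25.32 = 3.95 kΩ.

R_L(min) ≈ 3.95 kΩ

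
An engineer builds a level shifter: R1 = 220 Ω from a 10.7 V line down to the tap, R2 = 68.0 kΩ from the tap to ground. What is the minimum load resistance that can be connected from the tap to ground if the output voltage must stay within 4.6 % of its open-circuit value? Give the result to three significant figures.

R_L(min) ≈ 4.55 kΩ

Output resistance R_th = R1‖R2 = (220 × 68000)/68220 = 219.3 Ω.
The fractional drop is R_th/(R_th + R_L); requiring this ≤ 0.0460 gives R_L ≥ R_th(1/0.0460 − 1) = 219.3 × 20.74 = 4.55 kΩ.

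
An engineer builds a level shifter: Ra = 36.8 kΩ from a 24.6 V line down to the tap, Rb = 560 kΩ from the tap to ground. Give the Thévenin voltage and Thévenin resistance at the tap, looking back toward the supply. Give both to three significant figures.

V_th is the open-circuit tap voltage: 24.6 × 560/(36.8 + 560) = 23.1 V.
With the supply zeroed, Ra and Rb appear in parallel from the tap: R_th = Ra‖Rb = (36.8 × 560)/596.8 = 34.5 kΩ.

V_th = 23.1 V, R_th = 34.5 kΩ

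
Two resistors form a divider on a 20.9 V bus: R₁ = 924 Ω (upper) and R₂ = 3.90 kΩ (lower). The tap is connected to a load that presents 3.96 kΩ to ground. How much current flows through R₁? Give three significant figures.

I ≈ 7.23 mA

R₂‖R_L = 1965 Ω, so the source sees R₁ + R₂‖R_L = 2889 Ω.
I = 20.9 V / 2889 Ω = 7.23 mA.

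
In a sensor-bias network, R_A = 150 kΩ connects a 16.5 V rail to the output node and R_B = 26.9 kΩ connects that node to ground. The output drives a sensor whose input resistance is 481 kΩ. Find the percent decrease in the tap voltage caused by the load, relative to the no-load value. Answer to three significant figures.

4.53 %

The divider's output (Thévenin) resistance is R_A‖R_B = 22.81 kΩ.
Fractional drop under load = R_th/(R_th + R_L) = 22.81 / (22.81 + 481) = 0.04527.
So the output falls by 4.53 %.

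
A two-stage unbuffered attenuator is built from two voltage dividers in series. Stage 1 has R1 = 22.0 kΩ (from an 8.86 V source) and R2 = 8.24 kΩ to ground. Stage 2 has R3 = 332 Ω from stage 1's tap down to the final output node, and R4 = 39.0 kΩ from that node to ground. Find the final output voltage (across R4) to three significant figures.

V_out ≈ 2.08 V

Stage 2 presents R3+R4 = 39330 Ω as a load on stage 1's tap.
Stage 1's lower leg becomes R2‖(R3+R4) = 6813 Ω, so V_mid = 8.86 × 6813/28810 = 2.095 V.
Stage 2 is itself unloaded: V_out = V_mid × R4/(R3+R4) = 2.095 × 39000/39330 = 2.08 V.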